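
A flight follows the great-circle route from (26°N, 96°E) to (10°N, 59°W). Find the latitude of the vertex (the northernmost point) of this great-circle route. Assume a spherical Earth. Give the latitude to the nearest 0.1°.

≈ 57.0°N

The great circle lies in the plane with unit normal n̂ = (p₁ × p₂)/|p₁ × p₂|.
Here n̂_z ≈ -0.544; the vertex latitude is φ_max = arccos|n̂_z| ≈ 57.0°.
Check via Clairaut: cos φ_max = |cos φ₁| · sin C = cos(26.0°)·sin(37.2°) ≈ 0.544, again giving ≈ 57.0°.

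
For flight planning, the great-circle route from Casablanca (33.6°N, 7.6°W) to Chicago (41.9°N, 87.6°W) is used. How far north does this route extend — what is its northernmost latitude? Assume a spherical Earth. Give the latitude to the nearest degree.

The great circle lies in the plane with unit normal n̂ = (p₁ × p₂)/|p₁ × p₂|.
Here n̂_z ≈ -0.695; the vertex latitude is φ_max = arccos|n̂_z| ≈ 46.0°.
Check via Clairaut: cos φ_max = |cos φ₁| · sin C = cos(33.6°)·sin(56.5°) ≈ 0.695, again giving ≈ 46.0°.

≈ 46°N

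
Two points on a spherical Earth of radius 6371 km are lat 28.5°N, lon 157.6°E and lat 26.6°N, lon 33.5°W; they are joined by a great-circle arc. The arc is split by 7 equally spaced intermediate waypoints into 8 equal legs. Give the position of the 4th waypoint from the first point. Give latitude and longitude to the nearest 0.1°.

≈ lat 79.5°N, lon 112.9°W

The haversine formula gives a central angle δ ≈ 2.162 rad (123.9°) between the endpoints.
Interpolate at f = 4/8 with slerp weights a = sin((1−f)δ)/sin δ ≈ 1.063, b = sin(fδ)/sin δ ≈ 1.063.
p = a·p₁ + b·p₂ ≈ (-0.071, -0.169, 0.983); φ = arcsin(p_z) ≈ 79.46°, λ = atan2(p_y, p_x) ≈ -112.86°.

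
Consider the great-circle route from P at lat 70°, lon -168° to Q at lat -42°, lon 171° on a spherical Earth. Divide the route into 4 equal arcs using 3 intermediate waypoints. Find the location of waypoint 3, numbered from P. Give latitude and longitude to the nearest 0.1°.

≈ lat -13.9°, lon 174.7°

Write both endpoints as unit vectors p₁, p₂ with components (cos φ cos λ, cos φ sin λ, sin φ).
The central angle between the endpoints is δ = arccos(p₁·p₂) ≈ 1.973 rad (113.0°).
Interpolate at f = 3/4 with slerp weights a = sin((1−f)δ)/sin δ ≈ 0.515, b = sin(fδ)/sin δ ≈ 1.082.
p = a·p₁ + b·p₂ ≈ (-0.967, 0.089, -0.241); φ = arcsin(p_z) ≈ -13.92°, λ = atan2(p_y, p_x) ≈ 174.73°.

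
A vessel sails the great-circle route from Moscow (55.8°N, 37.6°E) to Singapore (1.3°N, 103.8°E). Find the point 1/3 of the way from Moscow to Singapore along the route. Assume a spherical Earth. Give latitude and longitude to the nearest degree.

≈ 42°N, 70°E

Convert each endpoint to a unit vector on the sphere (x = cos φ cos λ, y = cos φ sin λ, z = sin φ).
The central angle between the endpoints is δ = arccos(p₁·p₂) ≈ 1.323 rad (75.8°).
Interpolate at f = 1/3 with slerp weights a = sin((1−f)δ)/sin δ ≈ 0.796, b = sin(fδ)/sin δ ≈ 0.440.
p = a·p₁ + b·p₂ ≈ (0.250, 0.701, 0.669); φ = arcsin(p_z) ≈ 41.96°, λ = atan2(p_y, p_x) ≈ 70.39°.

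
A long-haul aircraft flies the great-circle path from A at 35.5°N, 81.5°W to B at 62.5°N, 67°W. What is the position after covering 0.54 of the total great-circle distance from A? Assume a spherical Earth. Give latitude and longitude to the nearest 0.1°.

≈ 50.3°N, 75.7°W

The haversine formula gives a central angle δ ≈ 0.497 rad (28.5°) between the endpoints.
Interpolate at f = 0.54 with slerp weights a = sin((1−f)δ)/sin δ ≈ 0.475, b = sin(fδ)/sin δ ≈ 0.556.
p = a·p₁ + b·p₂ ≈ (0.158, -0.619, 0.769); φ = arcsin(p_z) ≈ 50.29°, λ = atan2(p_y, p_x) ≈ -75.72°.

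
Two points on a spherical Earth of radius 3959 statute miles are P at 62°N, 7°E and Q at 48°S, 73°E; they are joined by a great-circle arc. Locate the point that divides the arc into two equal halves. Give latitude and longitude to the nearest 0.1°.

≈ 8.3°N, 46.5°E

Convert each endpoint to a unit vector on the sphere (x = cos φ cos λ, y = cos φ sin λ, z = sin φ).
The central angle between the endpoints is δ = arccos(p₁·p₂) ≈ 2.127 rad (121.9°).
Interpolate at f = 1/2 with slerp weights a = sin((1−f)δ)/sin δ ≈ 1.030, b = sin(fδ)/sin δ ≈ 1.030.
p = a·p₁ + b·p₂ ≈ (0.681, 0.718, 0.144); φ = arcsin(p_z) ≈ 8.28°, λ = atan2(p_y, p_x) ≈ 46.50°.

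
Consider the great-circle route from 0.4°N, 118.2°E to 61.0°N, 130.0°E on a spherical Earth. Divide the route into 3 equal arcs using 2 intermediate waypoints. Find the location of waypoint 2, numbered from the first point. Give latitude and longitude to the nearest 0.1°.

≈ 40.9°N, 123.8°E

From cos δ = sin φ₁ sin φ₂ + cos φ₁ cos φ₂ cos Δλ, the central angle is δ ≈ 1.069 rad (61.3°).
Interpolate at f = 2/3 with slerp weights a = sin((1−f)δ)/sin δ ≈ 0.398, b = sin(fδ)/sin δ ≈ 0.746.
p = a·p₁ + b·p₂ ≈ (-0.420, 0.628, 0.655); φ = arcsin(p_z) ≈ 40.93°, λ = atan2(p_y, p_x) ≈ 123.82°.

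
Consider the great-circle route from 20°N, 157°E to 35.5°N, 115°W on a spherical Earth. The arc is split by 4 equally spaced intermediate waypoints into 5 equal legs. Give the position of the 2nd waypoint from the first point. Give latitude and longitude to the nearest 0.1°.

≈ 33.9°N, 172.0°W

The haversine formula gives a central angle δ ≈ 1.344 rad (77.0°) between the endpoints.
Interpolate at f = 2/5 with slerp weights a = sin((1−f)δ)/sin δ ≈ 0.741, b = sin(fδ)/sin δ ≈ 0.525.
p = a·p₁ + b·p₂ ≈ (-0.821, -0.116, 0.558); φ = arcsin(p_z) ≈ 33.95°, λ = atan2(p_y, p_x) ≈ -171.98°.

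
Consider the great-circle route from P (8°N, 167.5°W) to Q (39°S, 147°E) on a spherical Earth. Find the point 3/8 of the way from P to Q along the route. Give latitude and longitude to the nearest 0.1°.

≈ (10.6°S, 177.8°E)

The haversine formula gives a central angle δ ≈ 1.102 rad (63.1°) between the endpoints.
Interpolate at f = 3/8 with slerp weights a = sin((1−f)δ)/sin δ ≈ 0.712, b = sin(fδ)/sin δ ≈ 0.450.
p = a·p₁ + b·p₂ ≈ (-0.982, 0.038, -0.184); φ = arcsin(p_z) ≈ -10.61°, λ = atan2(p_y, p_x) ≈ 177.79°.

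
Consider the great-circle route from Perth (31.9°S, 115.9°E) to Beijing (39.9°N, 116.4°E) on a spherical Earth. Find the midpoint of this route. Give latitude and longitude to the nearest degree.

The haversine formula gives a central angle δ ≈ 1.253 rad (71.8°) between the endpoints.
Interpolate at f = 1/2 with slerp weights a = sin((1−f)δ)/sin δ ≈ 0.617, b = sin(fδ)/sin δ ≈ 0.617.
p = a·p₁ + b·p₂ ≈ (-0.439, 0.896, 0.070); φ = arcsin(p_z) ≈ 4.00°, λ = atan2(p_y, p_x) ≈ 116.14°.

≈ (4°N, 116°E)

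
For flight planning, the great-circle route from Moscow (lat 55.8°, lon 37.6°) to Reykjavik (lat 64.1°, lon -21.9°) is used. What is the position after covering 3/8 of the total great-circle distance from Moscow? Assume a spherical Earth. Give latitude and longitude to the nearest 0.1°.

Convert each endpoint to a unit vector on the sphere (x = cos φ cos λ, y = cos φ sin λ, z = sin φ).
The central angle between the endpoints is δ = arccos(p₁·p₂) ≈ 0.518 rad (29.7°).
Interpolate at f = 3/8 with slerp weights a = sin((1−f)δ)/sin δ ≈ 0.643, b = sin(fδ)/sin δ ≈ 0.390.
p = a·p₁ + b·p₂ ≈ (0.444, 0.157, 0.882); φ = arcsin(p_z) ≈ 61.90°, λ = atan2(p_y, p_x) ≈ 19.45°.

≈ lat 61.9°, lon 19.4°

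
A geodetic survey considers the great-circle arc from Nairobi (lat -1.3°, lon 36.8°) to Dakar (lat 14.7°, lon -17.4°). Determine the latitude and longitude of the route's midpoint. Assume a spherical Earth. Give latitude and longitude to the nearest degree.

≈ lat 8°, lon 10°

Convert each endpoint to a unit vector on the sphere (x = cos φ cos λ, y = cos φ sin λ, z = sin φ).
The central angle between the endpoints is δ = arccos(p₁·p₂) ≈ 0.977 rad (56.0°).
Interpolate at f = 1/2 with slerp weights a = sin((1−f)δ)/sin δ ≈ 0.566, b = sin(fδ)/sin δ ≈ 0.566.
p = a·p₁ + b·p₂ ≈ (0.976, 0.175, 0.131); φ = arcsin(p_z) ≈ 7.52°, λ = atan2(p_y, p_x) ≈ 10.18°.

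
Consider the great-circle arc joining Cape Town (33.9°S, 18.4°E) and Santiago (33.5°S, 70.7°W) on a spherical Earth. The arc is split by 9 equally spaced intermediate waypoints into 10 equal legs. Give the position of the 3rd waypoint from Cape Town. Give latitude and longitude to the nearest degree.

Write both endpoints as unit vectors p₁, p₂ with components (cos φ cos λ, cos φ sin λ, sin φ).
The central angle between the endpoints is δ = arccos(p₁·p₂) ≈ 1.246 rad (71.4°).
Interpolate at f = 3/10 with slerp weights a = sin((1−f)δ)/sin δ ≈ 0.808, b = sin(fδ)/sin δ ≈ 0.385.
p = a·p₁ + b·p₂ ≈ (0.743, -0.092, -0.663); φ = arcsin(p_z) ≈ -41.56°, λ = atan2(p_y, p_x) ≈ -7.03°.

≈ (42°S, 7°W)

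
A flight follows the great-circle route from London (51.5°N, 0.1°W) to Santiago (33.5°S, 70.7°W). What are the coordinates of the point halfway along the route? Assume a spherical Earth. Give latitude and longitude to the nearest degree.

≈ (11°N, 41°W)

Write both endpoints as unit vectors p₁, p₂ with components (cos φ cos λ, cos φ sin λ, sin φ).
The central angle between the endpoints is δ = arccos(p₁·p₂) ≈ 1.833 rad (105.0°).
Interpolate at f = 1/2 with slerp weights a = sin((1−f)δ)/sin δ ≈ 0.822, b = sin(fδ)/sin δ ≈ 0.822.
p = a·p₁ + b·p₂ ≈ (0.738, -0.648, 0.190); φ = arcsin(p_z) ≈ 10.93°, λ = atan2(p_y, p_x) ≈ -41.27°.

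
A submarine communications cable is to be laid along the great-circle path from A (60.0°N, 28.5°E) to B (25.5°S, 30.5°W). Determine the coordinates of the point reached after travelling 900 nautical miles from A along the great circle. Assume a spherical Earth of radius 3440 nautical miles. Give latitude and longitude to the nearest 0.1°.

≈ (49.1°N, 10.5°E)

Convert each endpoint to a unit vector on the sphere (x = cos φ cos λ, y = cos φ sin λ, z = sin φ).
The central angle between the endpoints is δ = arccos(p₁·p₂) ≈ 1.712 rad (98.1°). The total great-circle distance is δ·R ≈ 1.712 × 3440 ≈ 5888 nmi, so the target fraction is f = 900/5888 ≈ 0.153.
Interpolate at f ≈ 0.153 with slerp weights a = sin((1−f)δ)/sin δ ≈ 1.003, b = sin(fδ)/sin δ ≈ 0.261.
p = a·p₁ + b·p₂ ≈ (0.644, 0.120, 0.756); φ = arcsin(p_z) ≈ 49.10°, λ = atan2(p_y, p_x) ≈ 10.52°.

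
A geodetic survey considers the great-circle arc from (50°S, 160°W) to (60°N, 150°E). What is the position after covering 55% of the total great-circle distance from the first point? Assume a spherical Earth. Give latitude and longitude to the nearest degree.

≈ (11°N, 177°E)

The haversine formula gives a central angle δ ≈ 2.045 rad (117.2°) between the endpoints.
Interpolate at f = 0.55 with slerp weights a = sin((1−f)δ)/sin δ ≈ 0.895, b = sin(fδ)/sin δ ≈ 1.014.
p = a·p₁ + b·p₂ ≈ (-0.980, 0.057, 0.193); φ = arcsin(p_z) ≈ 11.13°, λ = atan2(p_y, p_x) ≈ 176.68°.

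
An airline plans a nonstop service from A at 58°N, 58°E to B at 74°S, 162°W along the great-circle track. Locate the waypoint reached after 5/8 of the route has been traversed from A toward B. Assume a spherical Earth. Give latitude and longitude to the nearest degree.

Write both endpoints as unit vectors p₁, p₂ with components (cos φ cos λ, cos φ sin λ, sin φ).
The central angle between the endpoints is δ = arccos(p₁·p₂) ≈ 2.757 rad (158.0°).
Interpolate at f = 5/8 with slerp weights a = sin((1−f)δ)/sin δ ≈ 2.293, b = sin(fδ)/sin δ ≈ 2.637.
p = a·p₁ + b·p₂ ≈ (-0.047, 0.806, -0.590); φ = arcsin(p_z) ≈ -36.19°, λ = atan2(p_y, p_x) ≈ 93.37°.

≈ 36°S, 93°E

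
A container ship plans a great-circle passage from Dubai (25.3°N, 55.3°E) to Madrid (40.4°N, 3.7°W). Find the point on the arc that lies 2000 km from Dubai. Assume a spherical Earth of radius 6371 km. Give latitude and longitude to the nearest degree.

Convert each endpoint to a unit vector on the sphere (x = cos φ cos λ, y = cos φ sin λ, z = sin φ).
The central angle between the endpoints is δ = arccos(p₁·p₂) ≈ 0.887 rad (50.8°). The total great-circle distance is δ·R ≈ 0.887 × 6371 ≈ 5652 km, so the target fraction is f = 2000/5652 ≈ 0.354.
Interpolate at f ≈ 0.354 with slerp weights a = sin((1−f)δ)/sin δ ≈ 0.700, b = sin(fδ)/sin δ ≈ 0.398.
p = a·p₁ + b·p₂ ≈ (0.663, 0.500, 0.557); φ = arcsin(p_z) ≈ 33.86°, λ = atan2(p_y, p_x) ≈ 37.06°.

≈ (34°N, 37°E)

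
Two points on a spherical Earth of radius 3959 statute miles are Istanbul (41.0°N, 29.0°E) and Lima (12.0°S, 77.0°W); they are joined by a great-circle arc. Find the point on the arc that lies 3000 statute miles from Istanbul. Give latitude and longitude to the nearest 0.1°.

≈ 29.2°N, 22.9°W

The haversine formula gives a central angle δ ≈ 1.918 rad (109.9°) between the endpoints. The total great-circle distance is δ·R ≈ 1.918 × 3959 ≈ 7592 mi, so the target fraction is f = 3000/7592 ≈ 0.395.
Interpolate at f ≈ 0.395 with slerp weights a = sin((1−f)δ)/sin δ ≈ 0.975, b = sin(fδ)/sin δ ≈ 0.731.
p = a·p₁ + b·p₂ ≈ (0.804, -0.340, 0.488); φ = arcsin(p_z) ≈ 29.18°, λ = atan2(p_y, p_x) ≈ -22.91°.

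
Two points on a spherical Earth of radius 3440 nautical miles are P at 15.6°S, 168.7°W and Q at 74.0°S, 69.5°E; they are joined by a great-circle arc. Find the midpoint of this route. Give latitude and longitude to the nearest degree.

≈ 55°S, 175°E

Write both endpoints as unit vectors p₁, p₂ with components (cos φ cos λ, cos φ sin λ, sin φ).
The central angle between the endpoints is δ = arccos(p₁·p₂) ≈ 1.452 rad (83.2°).
Interpolate at f = 1/2 with slerp weights a = sin((1−f)δ)/sin δ ≈ 0.669, b = sin(fδ)/sin δ ≈ 0.669.
p = a·p₁ + b·p₂ ≈ (-0.567, 0.046, -0.822); φ = arcsin(p_z) ≈ -55.33°, λ = atan2(p_y, p_x) ≈ 175.32°.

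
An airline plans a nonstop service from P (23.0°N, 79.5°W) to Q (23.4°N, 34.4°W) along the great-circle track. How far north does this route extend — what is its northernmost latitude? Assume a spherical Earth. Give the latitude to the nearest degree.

The great circle lies in the plane with unit normal n̂ = (p₁ × p₂)/|p₁ × p₂|.
Here n̂_z ≈ +0.907; the vertex latitude is φ_max = arccos|n̂_z| ≈ 24.9°.
Check via Clairaut: cos φ_max = |cos φ₁| · sin C = cos(23.0°)·sin(80.2°) ≈ 0.907, again giving ≈ 24.9°.

≈ 25°N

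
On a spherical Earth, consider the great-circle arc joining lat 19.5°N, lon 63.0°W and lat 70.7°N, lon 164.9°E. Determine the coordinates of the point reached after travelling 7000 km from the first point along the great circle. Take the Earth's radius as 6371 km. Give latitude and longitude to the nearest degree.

Write both endpoints as unit vectors p₁, p₂ with components (cos φ cos λ, cos φ sin λ, sin φ).
The central angle between the endpoints is δ = arccos(p₁·p₂) ≈ 1.464 rad (83.9°). The total great-circle distance is δ·R ≈ 1.464 × 6371 ≈ 9330 km, so the target fraction is f = 7000/9330 ≈ 0.750.
Interpolate at f ≈ 0.750 with slerp weights a = sin((1−f)δ)/sin δ ≈ 0.360, b = sin(fδ)/sin δ ≈ 0.896.
p = a·p₁ + b·p₂ ≈ (-0.132, -0.225, 0.965); φ = arcsin(p_z) ≈ 74.88°, λ = atan2(p_y, p_x) ≈ -120.39°.

≈ lat 75°N, lon 120°W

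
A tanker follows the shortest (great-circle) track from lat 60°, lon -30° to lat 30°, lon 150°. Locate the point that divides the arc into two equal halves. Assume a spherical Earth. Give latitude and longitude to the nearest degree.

≈ lat 75°, lon 150°

Convert each endpoint to a unit vector on the sphere (x = cos φ cos λ, y = cos φ sin λ, z = sin φ).
The central angle between the endpoints is δ = arccos(p₁·p₂) ≈ 1.571 rad (90.0°).
Interpolate at f = 1/2 with slerp weights a = sin((1−f)δ)/sin δ ≈ 0.707, b = sin(fδ)/sin δ ≈ 0.707.
p = a·p₁ + b·p₂ ≈ (-0.224, 0.129, 0.966); φ = arcsin(p_z) ≈ 75.00°, λ = atan2(p_y, p_x) ≈ 150.00°.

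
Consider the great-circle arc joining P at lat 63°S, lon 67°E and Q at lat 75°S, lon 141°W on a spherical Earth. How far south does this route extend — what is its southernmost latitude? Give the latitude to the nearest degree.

≈ 85°S

The great circle lies in the plane with unit normal n̂ = (p₁ × p₂)/|p₁ × p₂|.
Here n̂_z ≈ +0.084; the vertex latitude is φ_max = arccos|n̂_z| ≈ 85.2°.
Check via Clairaut: cos φ_max = |cos φ₁| · sin C = cos(63.0°)·sin(169.3°) ≈ 0.084, again giving ≈ 85.2°.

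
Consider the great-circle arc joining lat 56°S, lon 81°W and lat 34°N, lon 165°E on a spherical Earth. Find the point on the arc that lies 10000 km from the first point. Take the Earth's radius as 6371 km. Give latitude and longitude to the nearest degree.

Write both endpoints as unit vectors p₁, p₂ with components (cos φ cos λ, cos φ sin λ, sin φ).
The central angle between the endpoints is δ = arccos(p₁·p₂) ≈ 2.281 rad (130.7°). The total great-circle distance is δ·R ≈ 2.281 × 6371 ≈ 14534 km, so the target fraction is f = 10000/14534 ≈ 0.688.
Interpolate at f ≈ 0.688 with slerp weights a = sin((1−f)δ)/sin δ ≈ 0.861, b = sin(fδ)/sin δ ≈ 1.319.
p = a·p₁ + b·p₂ ≈ (-0.981, -0.193, 0.023); φ = arcsin(p_z) ≈ 1.34°, λ = atan2(p_y, p_x) ≈ -168.88°.

≈ lat 1°N, lon 169°W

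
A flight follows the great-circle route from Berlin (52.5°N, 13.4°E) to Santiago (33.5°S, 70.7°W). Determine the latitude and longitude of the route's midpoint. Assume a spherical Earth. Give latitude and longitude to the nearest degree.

≈ (13°N, 37°W)

From cos δ = sin φ₁ sin φ₂ + cos φ₁ cos φ₂ cos Δλ, the central angle is δ ≈ 1.967 rad (112.7°).
Interpolate at f = 1/2 with slerp weights a = sin((1−f)δ)/sin δ ≈ 0.902, b = sin(fδ)/sin δ ≈ 0.902.
p = a·p₁ + b·p₂ ≈ (0.783, -0.583, 0.218); φ = arcsin(p_z) ≈ 12.58°, λ = atan2(p_y, p_x) ≈ -36.66°.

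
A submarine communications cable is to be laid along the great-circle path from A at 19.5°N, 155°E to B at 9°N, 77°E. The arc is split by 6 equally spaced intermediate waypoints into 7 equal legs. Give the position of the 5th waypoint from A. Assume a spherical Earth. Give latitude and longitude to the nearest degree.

≈ 15°N, 98°E

Convert each endpoint to a unit vector on the sphere (x = cos φ cos λ, y = cos φ sin λ, z = sin φ).
The central angle between the endpoints is δ = arccos(p₁·p₂) ≈ 1.322 rad (75.8°).
Interpolate at f = 5/7 with slerp weights a = sin((1−f)δ)/sin δ ≈ 0.381, b = sin(fδ)/sin δ ≈ 0.836.
p = a·p₁ + b·p₂ ≈ (-0.139, 0.956, 0.258); φ = arcsin(p_z) ≈ 14.94°, λ = atan2(p_y, p_x) ≈ 98.30°.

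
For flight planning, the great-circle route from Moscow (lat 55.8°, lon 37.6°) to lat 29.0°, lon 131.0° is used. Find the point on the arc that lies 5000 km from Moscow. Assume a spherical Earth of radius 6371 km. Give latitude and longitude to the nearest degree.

≈ lat 46°, lon 111°

The haversine formula gives a central angle δ ≈ 1.190 rad (68.2°) between the endpoints. The total great-circle distance is δ·R ≈ 1.190 × 6371 ≈ 7580 km, so the target fraction is f = 5000/7580 ≈ 0.660.
Interpolate at f ≈ 0.660 with slerp weights a = sin((1−f)δ)/sin δ ≈ 0.424, b = sin(fδ)/sin δ ≈ 0.761.
p = a·p₁ + b·p₂ ≈ (-0.248, 0.648, 0.720); φ = arcsin(p_z) ≈ 46.07°, λ = atan2(p_y, p_x) ≈ 110.92°.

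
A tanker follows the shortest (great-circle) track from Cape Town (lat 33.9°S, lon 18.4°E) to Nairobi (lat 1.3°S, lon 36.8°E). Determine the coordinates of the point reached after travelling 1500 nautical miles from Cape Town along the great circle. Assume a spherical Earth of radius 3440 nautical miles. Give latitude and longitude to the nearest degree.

≈ lat 12°S, lon 32°E

The haversine formula gives a central angle δ ≈ 0.643 rad (36.9°) between the endpoints. The total great-circle distance is δ·R ≈ 0.643 × 3440 ≈ 2213 nmi, so the target fraction is f = 1500/2213 ≈ 0.678.
Interpolate at f ≈ 0.678 with slerp weights a = sin((1−f)δ)/sin δ ≈ 0.343, b = sin(fδ)/sin δ ≈ 0.704.
p = a·p₁ + b·p₂ ≈ (0.834, 0.512, -0.207); φ = arcsin(p_z) ≈ -11.97°, λ = atan2(p_y, p_x) ≈ 31.53°.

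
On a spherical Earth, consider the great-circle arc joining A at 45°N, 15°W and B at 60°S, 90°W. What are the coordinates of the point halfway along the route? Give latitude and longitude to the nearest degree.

Write both endpoints as unit vectors p₁, p₂ with components (cos φ cos λ, cos φ sin λ, sin φ).
The central angle between the endpoints is δ = arccos(p₁·p₂) ≈ 2.119 rad (121.4°).
Interpolate at f = 1/2 with slerp weights a = sin((1−f)δ)/sin δ ≈ 1.022, b = sin(fδ)/sin δ ≈ 1.022.
p = a·p₁ + b·p₂ ≈ (0.698, -0.698, -0.162); φ = arcsin(p_z) ≈ -9.34°, λ = atan2(p_y, p_x) ≈ -45.00°.

≈ 9°S, 45°W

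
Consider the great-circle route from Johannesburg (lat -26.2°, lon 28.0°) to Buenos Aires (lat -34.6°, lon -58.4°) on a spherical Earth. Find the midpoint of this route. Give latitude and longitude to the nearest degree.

Write both endpoints as unit vectors p₁, p₂ with components (cos φ cos λ, cos φ sin λ, sin φ).
The central angle between the endpoints is δ = arccos(p₁·p₂) ≈ 1.269 rad (72.7°).
Interpolate at f = 1/2 with slerp weights a = sin((1−f)δ)/sin δ ≈ 0.621, b = sin(fδ)/sin δ ≈ 0.621.
p = a·p₁ + b·p₂ ≈ (0.760, -0.174, -0.627); φ = arcsin(p_z) ≈ -38.81°, λ = atan2(p_y, p_x) ≈ -12.88°.

≈ lat -39°, lon -13°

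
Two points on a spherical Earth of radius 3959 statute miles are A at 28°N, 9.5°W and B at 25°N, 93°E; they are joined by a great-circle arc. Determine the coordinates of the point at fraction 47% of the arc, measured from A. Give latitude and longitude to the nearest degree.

≈ 39°N, 39°E

The haversine formula gives a central angle δ ≈ 1.546 rad (88.6°) between the endpoints.
Interpolate at f = 0.47 with slerp weights a = sin((1−f)δ)/sin δ ≈ 0.731, b = sin(fδ)/sin δ ≈ 0.664.
p = a·p₁ + b·p₂ ≈ (0.605, 0.495, 0.624); φ = arcsin(p_z) ≈ 38.60°, λ = atan2(p_y, p_x) ≈ 39.28°.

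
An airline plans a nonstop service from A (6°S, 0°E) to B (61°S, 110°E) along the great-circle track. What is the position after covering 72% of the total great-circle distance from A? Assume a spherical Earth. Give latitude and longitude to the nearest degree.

≈ (59°S, 56°E)

From cos δ = sin φ₁ sin φ₂ + cos φ₁ cos φ₂ cos Δλ, the central angle is δ ≈ 1.644 rad (94.2°).
Interpolate at f = 0.72 with slerp weights a = sin((1−f)δ)/sin δ ≈ 0.446, b = sin(fδ)/sin δ ≈ 0.929.
p = a·p₁ + b·p₂ ≈ (0.289, 0.423, -0.859); φ = arcsin(p_z) ≈ -59.18°, λ = atan2(p_y, p_x) ≈ 55.65°.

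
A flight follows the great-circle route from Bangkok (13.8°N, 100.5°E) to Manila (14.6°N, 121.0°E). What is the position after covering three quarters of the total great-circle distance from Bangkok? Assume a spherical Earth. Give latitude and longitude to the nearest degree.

From cos δ = sin φ₁ sin φ₂ + cos φ₁ cos φ₂ cos Δλ, the central angle is δ ≈ 0.347 rad (19.9°).
Interpolate at f = 3/4 with slerp weights a = sin((1−f)δ)/sin δ ≈ 0.255, b = sin(fδ)/sin δ ≈ 0.757.
p = a·p₁ + b·p₂ ≈ (-0.422, 0.871, 0.252); φ = arcsin(p_z) ≈ 14.57°, λ = atan2(p_y, p_x) ≈ 115.86°.

≈ 15°N, 116°E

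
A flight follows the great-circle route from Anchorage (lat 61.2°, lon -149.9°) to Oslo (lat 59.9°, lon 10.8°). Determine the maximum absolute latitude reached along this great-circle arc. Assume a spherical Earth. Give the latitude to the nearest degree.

≈ 85°

The great circle lies in the plane with unit normal n̂ = (p₁ × p₂)/|p₁ × p₂|.
Here n̂_z ≈ +0.094; the vertex latitude is φ_max = arccos|n̂_z| ≈ 84.6°.
Check via Clairaut: cos φ_max = |cos φ₁| · sin C = cos(61.2°)·sin(11.3°) ≈ 0.094, again giving ≈ 84.6°.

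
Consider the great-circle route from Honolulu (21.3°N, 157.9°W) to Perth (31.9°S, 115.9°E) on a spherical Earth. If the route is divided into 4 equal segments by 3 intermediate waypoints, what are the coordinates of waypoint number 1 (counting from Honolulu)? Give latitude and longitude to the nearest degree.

Write both endpoints as unit vectors p₁, p₂ with components (cos φ cos λ, cos φ sin λ, sin φ).
The central angle between the endpoints is δ = arccos(p₁·p₂) ≈ 1.711 rad (98.0°).
Interpolate at f = 1/4 with slerp weights a = sin((1−f)δ)/sin δ ≈ 0.968, b = sin(fδ)/sin δ ≈ 0.419.
p = a·p₁ + b·p₂ ≈ (-0.991, -0.020, 0.130); φ = arcsin(p_z) ≈ 7.49°, λ = atan2(p_y, p_x) ≈ -178.87°.

≈ 7°N, 179°W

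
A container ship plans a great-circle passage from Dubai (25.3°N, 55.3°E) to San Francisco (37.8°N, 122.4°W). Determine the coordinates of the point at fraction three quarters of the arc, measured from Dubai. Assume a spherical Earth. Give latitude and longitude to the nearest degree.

The haversine formula gives a central angle δ ≈ 2.040 rad (116.9°) between the endpoints.
Interpolate at f = 3/4 with slerp weights a = sin((1−f)δ)/sin δ ≈ 0.547, b = sin(fδ)/sin δ ≈ 1.120.
p = a·p₁ + b·p₂ ≈ (-0.193, -0.341, 0.920); φ = arcsin(p_z) ≈ 66.97°, λ = atan2(p_y, p_x) ≈ -119.49°.

≈ (67°N, 119°W)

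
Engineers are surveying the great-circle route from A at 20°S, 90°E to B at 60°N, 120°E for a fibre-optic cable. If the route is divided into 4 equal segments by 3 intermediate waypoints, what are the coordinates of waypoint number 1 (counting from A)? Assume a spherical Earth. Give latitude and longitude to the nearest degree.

≈ 0°N, 95°E

From cos δ = sin φ₁ sin φ₂ + cos φ₁ cos φ₂ cos Δλ, the central angle is δ ≈ 1.460 rad (83.6°).
Interpolate at f = 1/4 with slerp weights a = sin((1−f)δ)/sin δ ≈ 0.894, b = sin(fδ)/sin δ ≈ 0.359.
p = a·p₁ + b·p₂ ≈ (-0.090, 0.996, 0.005); φ = arcsin(p_z) ≈ 0.29°, λ = atan2(p_y, p_x) ≈ 95.15°.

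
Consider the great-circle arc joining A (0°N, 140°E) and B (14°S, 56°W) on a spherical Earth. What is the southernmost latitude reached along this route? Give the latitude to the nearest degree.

The great circle lies in the plane with unit normal n̂ = (p₁ × p₂)/|p₁ × p₂|.
Here n̂_z ≈ +0.742; the vertex latitude is φ_max = arccos|n̂_z| ≈ 42.1°.
Check via Clairaut: cos φ_max = |cos φ₁| · sin C = cos(0.0°)·sin(132.1°) ≈ 0.742, again giving ≈ 42.1°.

≈ 42°S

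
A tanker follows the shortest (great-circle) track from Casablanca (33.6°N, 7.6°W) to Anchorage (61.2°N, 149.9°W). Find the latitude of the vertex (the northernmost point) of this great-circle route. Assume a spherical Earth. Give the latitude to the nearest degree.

≈ 76°N

The great circle lies in the plane with unit normal n̂ = (p₁ × p₂)/|p₁ × p₂|.
Here n̂_z ≈ -0.249; the vertex latitude is φ_max = arccos|n̂_z| ≈ 75.6°.
Check via Clairaut: cos φ_max = |cos φ₁| · sin C = cos(33.6°)·sin(17.4°) ≈ 0.249, again giving ≈ 75.6°.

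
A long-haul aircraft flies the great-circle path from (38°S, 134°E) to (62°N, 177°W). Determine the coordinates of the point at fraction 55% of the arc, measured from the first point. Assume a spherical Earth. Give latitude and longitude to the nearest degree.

≈ (18°N, 154°E)

Convert each endpoint to a unit vector on the sphere (x = cos φ cos λ, y = cos φ sin λ, z = sin φ).
The central angle between the endpoints is δ = arccos(p₁·p₂) ≈ 1.876 rad (107.5°).
Interpolate at f = 0.55 with slerp weights a = sin((1−f)δ)/sin δ ≈ 0.784, b = sin(fδ)/sin δ ≈ 0.900.
p = a·p₁ + b·p₂ ≈ (-0.851, 0.422, 0.312); φ = arcsin(p_z) ≈ 18.19°, λ = atan2(p_y, p_x) ≈ 153.61°.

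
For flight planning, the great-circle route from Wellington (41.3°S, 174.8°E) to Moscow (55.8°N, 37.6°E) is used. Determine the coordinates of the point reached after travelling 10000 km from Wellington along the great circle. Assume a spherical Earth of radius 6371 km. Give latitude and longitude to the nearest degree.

Convert each endpoint to a unit vector on the sphere (x = cos φ cos λ, y = cos φ sin λ, z = sin φ).
The central angle between the endpoints is δ = arccos(p₁·p₂) ≈ 2.598 rad (148.8°). The total great-circle distance is δ·R ≈ 2.598 × 6371 ≈ 16550 km, so the target fraction is f = 10000/16550 ≈ 0.604.
Interpolate at f ≈ 0.604 with slerp weights a = sin((1−f)δ)/sin δ ≈ 1.655, b = sin(fδ)/sin δ ≈ 1.933.
p = a·p₁ + b·p₂ ≈ (-0.378, 0.775, 0.506); φ = arcsin(p_z) ≈ 30.41°, λ = atan2(p_y, p_x) ≈ 115.96°.

≈ 30°N, 116°E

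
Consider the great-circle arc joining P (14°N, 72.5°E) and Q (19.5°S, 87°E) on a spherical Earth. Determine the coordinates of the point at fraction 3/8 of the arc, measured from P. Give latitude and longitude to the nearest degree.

From cos δ = sin φ₁ sin φ₂ + cos φ₁ cos φ₂ cos Δλ, the central angle is δ ≈ 0.636 rad (36.4°).
Interpolate at f = 3/8 with slerp weights a = sin((1−f)δ)/sin δ ≈ 0.652, b = sin(fδ)/sin δ ≈ 0.398.
p = a·p₁ + b·p₂ ≈ (0.210, 0.977, 0.025); φ = arcsin(p_z) ≈ 1.43°, λ = atan2(p_y, p_x) ≈ 77.89°.

≈ (1°N, 78°E)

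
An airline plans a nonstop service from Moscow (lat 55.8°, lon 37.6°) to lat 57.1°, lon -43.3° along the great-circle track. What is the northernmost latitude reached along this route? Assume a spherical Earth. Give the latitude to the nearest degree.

≈ 63°

The great circle lies in the plane with unit normal n̂ = (p₁ × p₂)/|p₁ × p₂|.
Here n̂_z ≈ -0.450; the vertex latitude is φ_max = arccos|n̂_z| ≈ 63.2°.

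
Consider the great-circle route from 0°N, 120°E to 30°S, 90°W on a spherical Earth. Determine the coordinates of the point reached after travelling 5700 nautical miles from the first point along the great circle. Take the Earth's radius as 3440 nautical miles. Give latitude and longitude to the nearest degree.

≈ 49°S, 142°W

Write both endpoints as unit vectors p₁, p₂ with components (cos φ cos λ, cos φ sin λ, sin φ).
The central angle between the endpoints is δ = arccos(p₁·p₂) ≈ 2.419 rad (138.6°). The total great-circle distance is δ·R ≈ 2.419 × 3440 ≈ 8321 nmi, so the target fraction is f = 5700/8321 ≈ 0.685.
Interpolate at f ≈ 0.685 with slerp weights a = sin((1−f)δ)/sin δ ≈ 1.044, b = sin(fδ)/sin δ ≈ 1.506.
p = a·p₁ + b·p₂ ≈ (-0.522, -0.401, -0.753); φ = arcsin(p_z) ≈ -48.86°, λ = atan2(p_y, p_x) ≈ -142.48°.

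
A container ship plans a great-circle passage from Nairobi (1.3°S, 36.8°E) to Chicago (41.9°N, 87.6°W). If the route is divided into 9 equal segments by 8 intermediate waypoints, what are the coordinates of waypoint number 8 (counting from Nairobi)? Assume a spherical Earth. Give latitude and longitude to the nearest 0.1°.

≈ 45.8°N, 70.6°W

Write both endpoints as unit vectors p₁, p₂ with components (cos φ cos λ, cos φ sin λ, sin φ).
The central angle between the endpoints is δ = arccos(p₁·p₂) ≈ 2.021 rad (115.8°).
Interpolate at f = 8/9 with slerp weights a = sin((1−f)δ)/sin δ ≈ 0.247, b = sin(fδ)/sin δ ≈ 1.083.
p = a·p₁ + b·p₂ ≈ (0.232, -0.657, 0.717); φ = arcsin(p_z) ≈ 45.84°, λ = atan2(p_y, p_x) ≈ -70.56°.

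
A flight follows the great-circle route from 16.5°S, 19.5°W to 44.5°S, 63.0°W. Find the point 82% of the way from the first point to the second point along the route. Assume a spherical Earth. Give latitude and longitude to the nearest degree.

≈ 41°S, 53°W

Convert each endpoint to a unit vector on the sphere (x = cos φ cos λ, y = cos φ sin λ, z = sin φ).
The central angle between the endpoints is δ = arccos(p₁·p₂) ≈ 0.802 rad (46.0°).
Interpolate at f = 0.82 with slerp weights a = sin((1−f)δ)/sin δ ≈ 0.200, b = sin(fδ)/sin δ ≈ 0.850.
p = a·p₁ + b·p₂ ≈ (0.456, -0.605, -0.653); φ = arcsin(p_z) ≈ -40.76°, λ = atan2(p_y, p_x) ≈ -52.95°.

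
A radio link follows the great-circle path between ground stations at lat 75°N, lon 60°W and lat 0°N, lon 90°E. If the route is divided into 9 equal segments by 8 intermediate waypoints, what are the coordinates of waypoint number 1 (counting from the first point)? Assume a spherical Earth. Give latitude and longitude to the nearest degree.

Convert each endpoint to a unit vector on the sphere (x = cos φ cos λ, y = cos φ sin λ, z = sin φ).
The central angle between the endpoints is δ = arccos(p₁·p₂) ≈ 1.797 rad (103.0°).
Interpolate at f = 1/9 with slerp weights a = sin((1−f)δ)/sin δ ≈ 1.026, b = sin(fδ)/sin δ ≈ 0.204.
p = a·p₁ + b·p₂ ≈ (0.133, -0.026, 0.991); φ = arcsin(p_z) ≈ 82.22°, λ = atan2(p_y, p_x) ≈ -11.25°.

≈ lat 82°N, lon 11°W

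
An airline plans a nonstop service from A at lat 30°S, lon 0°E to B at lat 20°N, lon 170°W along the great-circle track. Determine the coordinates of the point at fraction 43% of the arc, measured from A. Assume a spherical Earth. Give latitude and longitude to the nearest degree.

From cos δ = sin φ₁ sin φ₂ + cos φ₁ cos φ₂ cos Δλ, the central angle is δ ≈ 2.906 rad (166.5°).
Interpolate at f = 0.43 with slerp weights a = sin((1−f)δ)/sin δ ≈ 4.274, b = sin(fδ)/sin δ ≈ 4.070.
p = a·p₁ + b·p₂ ≈ (-0.066, -0.664, -0.745); φ = arcsin(p_z) ≈ -48.14°, λ = atan2(p_y, p_x) ≈ -95.64°.

≈ lat 48°S, lon 96°W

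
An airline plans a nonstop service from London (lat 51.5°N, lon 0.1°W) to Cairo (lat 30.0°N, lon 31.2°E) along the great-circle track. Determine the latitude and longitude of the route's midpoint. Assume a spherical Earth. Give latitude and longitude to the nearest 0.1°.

The haversine formula gives a central angle δ ≈ 0.551 rad (31.6°) between the endpoints.
Interpolate at f = 1/2 with slerp weights a = sin((1−f)δ)/sin δ ≈ 0.520, b = sin(fδ)/sin δ ≈ 0.520.
p = a·p₁ + b·p₂ ≈ (0.708, 0.233, 0.666); φ = arcsin(p_z) ≈ 41.79°, λ = atan2(p_y, p_x) ≈ 18.17°.

≈ lat 41.8°N, lon 18.2°E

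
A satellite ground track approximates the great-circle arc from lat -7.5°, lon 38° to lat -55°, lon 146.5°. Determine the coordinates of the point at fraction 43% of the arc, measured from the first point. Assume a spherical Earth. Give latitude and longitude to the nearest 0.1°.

≈ lat -39.7°, lon 65.4°

From cos δ = sin φ₁ sin φ₂ + cos φ₁ cos φ₂ cos Δλ, the central angle is δ ≈ 1.644 rad (94.2°).
Interpolate at f = 0.43 with slerp weights a = sin((1−f)δ)/sin δ ≈ 0.808, b = sin(fδ)/sin δ ≈ 0.651.
p = a·p₁ + b·p₂ ≈ (0.320, 0.700, -0.639); φ = arcsin(p_z) ≈ -39.72°, λ = atan2(p_y, p_x) ≈ 65.43°.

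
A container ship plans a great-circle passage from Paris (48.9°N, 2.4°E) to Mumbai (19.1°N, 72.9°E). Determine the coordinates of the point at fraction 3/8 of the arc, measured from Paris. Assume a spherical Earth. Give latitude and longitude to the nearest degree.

From cos δ = sin φ₁ sin φ₂ + cos φ₁ cos φ₂ cos Δλ, the central angle is δ ≈ 1.100 rad (63.0°).
Interpolate at f = 3/8 with slerp weights a = sin((1−f)δ)/sin δ ≈ 0.712, b = sin(fδ)/sin δ ≈ 0.450.
p = a·p₁ + b·p₂ ≈ (0.593, 0.426, 0.684); φ = arcsin(p_z) ≈ 43.13°, λ = atan2(p_y, p_x) ≈ 35.70°.

≈ (43°N, 36°E)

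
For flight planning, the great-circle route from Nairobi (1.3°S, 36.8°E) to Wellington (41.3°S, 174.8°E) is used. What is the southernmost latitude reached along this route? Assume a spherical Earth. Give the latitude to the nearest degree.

The great circle lies in the plane with unit normal n̂ = (p₁ × p₂)/|p₁ × p₂|.
Here n̂_z ≈ +0.599; the vertex latitude is φ_max = arccos|n̂_z| ≈ 53.2°.
Check via Clairaut: cos φ_max = |cos φ₁| · sin C = cos(1.3°)·sin(143.2°) ≈ 0.599, again giving ≈ 53.2°.

≈ 53°S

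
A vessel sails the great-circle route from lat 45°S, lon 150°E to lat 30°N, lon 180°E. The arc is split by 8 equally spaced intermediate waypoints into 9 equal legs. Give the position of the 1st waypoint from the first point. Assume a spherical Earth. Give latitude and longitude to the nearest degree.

The haversine formula gives a central angle δ ≈ 1.393 rad (79.8°) between the endpoints.
Interpolate at f = 1/9 with slerp weights a = sin((1−f)δ)/sin δ ≈ 0.960, b = sin(fδ)/sin δ ≈ 0.157.
p = a·p₁ + b·p₂ ≈ (-0.724, 0.340, -0.601); φ = arcsin(p_z) ≈ -36.92°, λ = atan2(p_y, p_x) ≈ 154.87°.

≈ lat 37°S, lon 155°E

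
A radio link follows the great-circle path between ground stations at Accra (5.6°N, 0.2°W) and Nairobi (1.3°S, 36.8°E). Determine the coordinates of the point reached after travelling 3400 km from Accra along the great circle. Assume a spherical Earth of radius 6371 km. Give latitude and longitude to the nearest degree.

≈ 0°N, 30°E

The haversine formula gives a central angle δ ≈ 0.656 rad (37.6°) between the endpoints. The total great-circle distance is δ·R ≈ 0.656 × 6371 ≈ 4180 km, so the target fraction is f = 3400/4180 ≈ 0.813.
Interpolate at f ≈ 0.813 with slerp weights a = sin((1−f)δ)/sin δ ≈ 0.200, b = sin(fδ)/sin δ ≈ 0.834.
p = a·p₁ + b·p₂ ≈ (0.867, 0.499, 0.001); φ = arcsin(p_z) ≈ 0.03°, λ = atan2(p_y, p_x) ≈ 29.92°.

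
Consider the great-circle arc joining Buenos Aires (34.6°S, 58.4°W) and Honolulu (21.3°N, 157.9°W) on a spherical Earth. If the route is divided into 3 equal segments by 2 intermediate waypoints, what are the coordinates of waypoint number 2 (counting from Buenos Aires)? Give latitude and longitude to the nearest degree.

≈ (1°N, 127°W)

The haversine formula gives a central angle δ ≈ 1.910 rad (109.4°) between the endpoints.
Interpolate at f = 2/3 with slerp weights a = sin((1−f)δ)/sin δ ≈ 0.631, b = sin(fδ)/sin δ ≈ 1.014.
p = a·p₁ + b·p₂ ≈ (-0.603, -0.797, 0.010); φ = arcsin(p_z) ≈ 0.59°, λ = atan2(p_y, p_x) ≈ -127.11°.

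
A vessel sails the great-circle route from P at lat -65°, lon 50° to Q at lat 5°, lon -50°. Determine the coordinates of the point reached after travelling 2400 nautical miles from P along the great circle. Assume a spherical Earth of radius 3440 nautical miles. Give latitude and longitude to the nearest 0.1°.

≈ lat -46.7°, lon -18.3°

Write both endpoints as unit vectors p₁, p₂ with components (cos φ cos λ, cos φ sin λ, sin φ).
The central angle between the endpoints is δ = arccos(p₁·p₂) ≈ 1.723 rad (98.7°). The total great-circle distance is δ·R ≈ 1.723 × 3440 ≈ 5929 nmi, so the target fraction is f = 2400/5929 ≈ 0.405.
Interpolate at f ≈ 0.405 with slerp weights a = sin((1−f)δ)/sin δ ≈ 0.865, b = sin(fδ)/sin δ ≈ 0.650.
p = a·p₁ + b·p₂ ≈ (0.651, -0.216, -0.727); φ = arcsin(p_z) ≈ -46.68°, λ = atan2(p_y, p_x) ≈ -18.34°.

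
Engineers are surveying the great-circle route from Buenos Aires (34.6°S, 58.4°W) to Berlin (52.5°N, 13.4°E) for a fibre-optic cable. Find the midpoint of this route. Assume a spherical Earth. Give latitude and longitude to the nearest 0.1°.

Write both endpoints as unit vectors p₁, p₂ with components (cos φ cos λ, cos φ sin λ, sin φ).
The central angle between the endpoints is δ = arccos(p₁·p₂) ≈ 1.869 rad (107.1°).
Interpolate at f = 1/2 with slerp weights a = sin((1−f)δ)/sin δ ≈ 0.842, b = sin(fδ)/sin δ ≈ 0.842.
p = a·p₁ + b·p₂ ≈ (0.861, -0.471, 0.190); φ = arcsin(p_z) ≈ 10.94°, λ = atan2(p_y, p_x) ≈ -28.69°.

≈ (10.9°N, 28.7°W)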